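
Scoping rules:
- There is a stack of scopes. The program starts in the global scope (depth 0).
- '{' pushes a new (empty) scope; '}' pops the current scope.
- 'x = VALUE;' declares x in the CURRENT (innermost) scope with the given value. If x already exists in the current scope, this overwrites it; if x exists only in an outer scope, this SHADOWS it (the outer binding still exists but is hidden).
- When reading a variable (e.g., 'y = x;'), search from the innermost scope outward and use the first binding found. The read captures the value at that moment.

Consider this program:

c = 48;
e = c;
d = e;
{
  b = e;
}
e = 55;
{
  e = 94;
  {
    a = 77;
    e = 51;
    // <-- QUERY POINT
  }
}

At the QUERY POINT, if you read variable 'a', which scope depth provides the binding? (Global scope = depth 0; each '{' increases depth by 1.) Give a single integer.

Answer: 2

Derivation:
Step 1: declare c=48 at depth 0
Step 2: declare e=(read c)=48 at depth 0
Step 3: declare d=(read e)=48 at depth 0
Step 4: enter scope (depth=1)
Step 5: declare b=(read e)=48 at depth 1
Step 6: exit scope (depth=0)
Step 7: declare e=55 at depth 0
Step 8: enter scope (depth=1)
Step 9: declare e=94 at depth 1
Step 10: enter scope (depth=2)
Step 11: declare a=77 at depth 2
Step 12: declare e=51 at depth 2
Visible at query point: a=77 c=48 d=48 e=51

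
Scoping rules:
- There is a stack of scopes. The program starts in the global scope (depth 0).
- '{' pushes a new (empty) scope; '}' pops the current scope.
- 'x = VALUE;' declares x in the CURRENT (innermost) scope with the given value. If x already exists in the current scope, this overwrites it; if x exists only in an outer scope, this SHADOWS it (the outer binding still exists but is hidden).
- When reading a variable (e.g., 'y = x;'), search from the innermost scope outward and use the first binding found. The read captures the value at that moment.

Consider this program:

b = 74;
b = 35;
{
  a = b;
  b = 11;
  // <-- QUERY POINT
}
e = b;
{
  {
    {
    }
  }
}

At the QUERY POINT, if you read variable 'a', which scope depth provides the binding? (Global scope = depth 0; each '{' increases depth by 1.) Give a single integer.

Step 1: declare b=74 at depth 0
Step 2: declare b=35 at depth 0
Step 3: enter scope (depth=1)
Step 4: declare a=(read b)=35 at depth 1
Step 5: declare b=11 at depth 1
Visible at query point: a=35 b=11

Answer: 1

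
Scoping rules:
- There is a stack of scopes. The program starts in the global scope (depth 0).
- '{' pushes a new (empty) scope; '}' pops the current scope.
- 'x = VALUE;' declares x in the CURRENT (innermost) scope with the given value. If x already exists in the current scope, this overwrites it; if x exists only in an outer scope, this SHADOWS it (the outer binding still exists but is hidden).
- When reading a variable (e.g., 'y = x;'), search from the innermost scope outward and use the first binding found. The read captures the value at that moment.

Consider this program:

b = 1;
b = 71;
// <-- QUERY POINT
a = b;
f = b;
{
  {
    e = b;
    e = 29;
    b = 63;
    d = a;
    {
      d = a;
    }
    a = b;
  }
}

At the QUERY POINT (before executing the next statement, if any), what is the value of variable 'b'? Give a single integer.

Answer: 71

Derivation:
Step 1: declare b=1 at depth 0
Step 2: declare b=71 at depth 0
Visible at query point: b=71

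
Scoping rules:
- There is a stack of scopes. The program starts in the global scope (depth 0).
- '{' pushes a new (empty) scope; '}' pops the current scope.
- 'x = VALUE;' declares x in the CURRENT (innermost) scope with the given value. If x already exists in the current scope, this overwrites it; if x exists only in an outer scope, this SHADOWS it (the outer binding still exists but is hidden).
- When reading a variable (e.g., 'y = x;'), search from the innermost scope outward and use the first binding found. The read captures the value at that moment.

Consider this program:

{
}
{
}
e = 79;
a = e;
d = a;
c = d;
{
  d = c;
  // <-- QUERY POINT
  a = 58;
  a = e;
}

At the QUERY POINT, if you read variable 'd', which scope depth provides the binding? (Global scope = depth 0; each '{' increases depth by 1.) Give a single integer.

Step 1: enter scope (depth=1)
Step 2: exit scope (depth=0)
Step 3: enter scope (depth=1)
Step 4: exit scope (depth=0)
Step 5: declare e=79 at depth 0
Step 6: declare a=(read e)=79 at depth 0
Step 7: declare d=(read a)=79 at depth 0
Step 8: declare c=(read d)=79 at depth 0
Step 9: enter scope (depth=1)
Step 10: declare d=(read c)=79 at depth 1
Visible at query point: a=79 c=79 d=79 e=79

Answer: 1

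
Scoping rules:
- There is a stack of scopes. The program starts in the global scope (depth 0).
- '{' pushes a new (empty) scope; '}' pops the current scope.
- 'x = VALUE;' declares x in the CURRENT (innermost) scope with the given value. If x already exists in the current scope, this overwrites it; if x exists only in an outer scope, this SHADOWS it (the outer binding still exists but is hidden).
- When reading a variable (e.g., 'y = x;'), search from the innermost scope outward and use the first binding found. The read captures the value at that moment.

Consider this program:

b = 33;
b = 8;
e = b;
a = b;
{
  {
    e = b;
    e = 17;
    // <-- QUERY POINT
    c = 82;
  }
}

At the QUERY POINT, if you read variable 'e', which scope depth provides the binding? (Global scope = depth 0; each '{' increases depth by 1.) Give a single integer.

Answer: 2

Derivation:
Step 1: declare b=33 at depth 0
Step 2: declare b=8 at depth 0
Step 3: declare e=(read b)=8 at depth 0
Step 4: declare a=(read b)=8 at depth 0
Step 5: enter scope (depth=1)
Step 6: enter scope (depth=2)
Step 7: declare e=(read b)=8 at depth 2
Step 8: declare e=17 at depth 2
Visible at query point: a=8 b=8 e=17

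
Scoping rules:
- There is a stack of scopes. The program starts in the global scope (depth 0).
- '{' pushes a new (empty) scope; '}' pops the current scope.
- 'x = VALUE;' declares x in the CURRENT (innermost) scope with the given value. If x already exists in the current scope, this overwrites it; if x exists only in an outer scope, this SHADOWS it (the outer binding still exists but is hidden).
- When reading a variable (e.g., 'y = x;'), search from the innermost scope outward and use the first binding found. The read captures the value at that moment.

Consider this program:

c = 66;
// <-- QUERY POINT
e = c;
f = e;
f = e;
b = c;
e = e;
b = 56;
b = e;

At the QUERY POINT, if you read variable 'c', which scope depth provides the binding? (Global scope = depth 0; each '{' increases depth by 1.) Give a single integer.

Answer: 0

Derivation:
Step 1: declare c=66 at depth 0
Visible at query point: c=66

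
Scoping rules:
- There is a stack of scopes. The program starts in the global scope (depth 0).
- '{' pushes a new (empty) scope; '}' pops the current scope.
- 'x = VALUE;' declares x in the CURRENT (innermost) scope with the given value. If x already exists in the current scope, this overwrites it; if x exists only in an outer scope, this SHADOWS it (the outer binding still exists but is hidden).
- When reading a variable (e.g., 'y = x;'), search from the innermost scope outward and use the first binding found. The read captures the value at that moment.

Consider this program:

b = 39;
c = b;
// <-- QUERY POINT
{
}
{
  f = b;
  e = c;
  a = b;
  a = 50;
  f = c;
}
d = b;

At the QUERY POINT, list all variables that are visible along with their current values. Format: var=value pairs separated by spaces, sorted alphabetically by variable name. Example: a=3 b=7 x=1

Step 1: declare b=39 at depth 0
Step 2: declare c=(read b)=39 at depth 0
Visible at query point: b=39 c=39

Answer: b=39 c=39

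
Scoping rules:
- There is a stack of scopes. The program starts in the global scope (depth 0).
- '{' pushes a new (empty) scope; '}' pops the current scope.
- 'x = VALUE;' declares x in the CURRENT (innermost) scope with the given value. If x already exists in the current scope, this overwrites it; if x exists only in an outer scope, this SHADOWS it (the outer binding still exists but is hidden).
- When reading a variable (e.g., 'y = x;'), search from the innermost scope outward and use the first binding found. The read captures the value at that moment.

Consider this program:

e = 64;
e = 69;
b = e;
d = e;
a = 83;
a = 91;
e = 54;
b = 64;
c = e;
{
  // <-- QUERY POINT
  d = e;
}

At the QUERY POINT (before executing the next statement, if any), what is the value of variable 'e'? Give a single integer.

Answer: 54

Derivation:
Step 1: declare e=64 at depth 0
Step 2: declare e=69 at depth 0
Step 3: declare b=(read e)=69 at depth 0
Step 4: declare d=(read e)=69 at depth 0
Step 5: declare a=83 at depth 0
Step 6: declare a=91 at depth 0
Step 7: declare e=54 at depth 0
Step 8: declare b=64 at depth 0
Step 9: declare c=(read e)=54 at depth 0
Step 10: enter scope (depth=1)
Visible at query point: a=91 b=64 c=54 d=69 e=54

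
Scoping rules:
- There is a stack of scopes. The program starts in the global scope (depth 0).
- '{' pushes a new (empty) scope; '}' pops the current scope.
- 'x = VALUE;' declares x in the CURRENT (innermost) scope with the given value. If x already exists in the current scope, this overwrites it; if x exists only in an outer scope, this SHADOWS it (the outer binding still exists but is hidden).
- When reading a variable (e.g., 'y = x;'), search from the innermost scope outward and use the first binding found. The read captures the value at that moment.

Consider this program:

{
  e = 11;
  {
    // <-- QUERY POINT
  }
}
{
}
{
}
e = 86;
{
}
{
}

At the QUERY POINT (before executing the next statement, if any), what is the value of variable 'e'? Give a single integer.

Step 1: enter scope (depth=1)
Step 2: declare e=11 at depth 1
Step 3: enter scope (depth=2)
Visible at query point: e=11

Answer: 11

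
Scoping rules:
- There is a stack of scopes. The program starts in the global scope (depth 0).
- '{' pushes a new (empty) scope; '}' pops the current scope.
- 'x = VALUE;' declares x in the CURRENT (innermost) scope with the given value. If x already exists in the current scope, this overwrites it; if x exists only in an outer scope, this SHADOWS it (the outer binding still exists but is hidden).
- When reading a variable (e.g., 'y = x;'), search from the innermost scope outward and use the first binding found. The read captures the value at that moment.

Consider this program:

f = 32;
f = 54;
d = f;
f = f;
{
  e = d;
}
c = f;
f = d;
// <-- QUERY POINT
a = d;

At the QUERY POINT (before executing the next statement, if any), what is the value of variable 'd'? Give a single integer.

Answer: 54

Derivation:
Step 1: declare f=32 at depth 0
Step 2: declare f=54 at depth 0
Step 3: declare d=(read f)=54 at depth 0
Step 4: declare f=(read f)=54 at depth 0
Step 5: enter scope (depth=1)
Step 6: declare e=(read d)=54 at depth 1
Step 7: exit scope (depth=0)
Step 8: declare c=(read f)=54 at depth 0
Step 9: declare f=(read d)=54 at depth 0
Visible at query point: c=54 d=54 f=54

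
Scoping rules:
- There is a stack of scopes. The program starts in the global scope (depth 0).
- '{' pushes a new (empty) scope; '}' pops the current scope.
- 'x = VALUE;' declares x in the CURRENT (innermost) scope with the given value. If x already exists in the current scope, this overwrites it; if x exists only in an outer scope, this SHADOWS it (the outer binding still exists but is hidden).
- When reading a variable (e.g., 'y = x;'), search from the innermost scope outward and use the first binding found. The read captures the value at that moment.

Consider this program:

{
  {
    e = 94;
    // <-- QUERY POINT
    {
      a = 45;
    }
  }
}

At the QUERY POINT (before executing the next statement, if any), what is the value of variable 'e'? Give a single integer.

Answer: 94

Derivation:
Step 1: enter scope (depth=1)
Step 2: enter scope (depth=2)
Step 3: declare e=94 at depth 2
Visible at query point: e=94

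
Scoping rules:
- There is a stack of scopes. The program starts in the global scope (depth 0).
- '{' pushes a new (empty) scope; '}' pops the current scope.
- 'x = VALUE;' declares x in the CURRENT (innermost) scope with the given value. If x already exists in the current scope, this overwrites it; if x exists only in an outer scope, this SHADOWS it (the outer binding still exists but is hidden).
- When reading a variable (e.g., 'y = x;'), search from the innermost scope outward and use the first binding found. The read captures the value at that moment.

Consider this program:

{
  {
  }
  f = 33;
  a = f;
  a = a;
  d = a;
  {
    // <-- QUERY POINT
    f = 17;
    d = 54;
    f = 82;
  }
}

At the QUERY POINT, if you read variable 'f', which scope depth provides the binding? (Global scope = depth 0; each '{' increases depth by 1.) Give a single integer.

Answer: 1

Derivation:
Step 1: enter scope (depth=1)
Step 2: enter scope (depth=2)
Step 3: exit scope (depth=1)
Step 4: declare f=33 at depth 1
Step 5: declare a=(read f)=33 at depth 1
Step 6: declare a=(read a)=33 at depth 1
Step 7: declare d=(read a)=33 at depth 1
Step 8: enter scope (depth=2)
Visible at query point: a=33 d=33 f=33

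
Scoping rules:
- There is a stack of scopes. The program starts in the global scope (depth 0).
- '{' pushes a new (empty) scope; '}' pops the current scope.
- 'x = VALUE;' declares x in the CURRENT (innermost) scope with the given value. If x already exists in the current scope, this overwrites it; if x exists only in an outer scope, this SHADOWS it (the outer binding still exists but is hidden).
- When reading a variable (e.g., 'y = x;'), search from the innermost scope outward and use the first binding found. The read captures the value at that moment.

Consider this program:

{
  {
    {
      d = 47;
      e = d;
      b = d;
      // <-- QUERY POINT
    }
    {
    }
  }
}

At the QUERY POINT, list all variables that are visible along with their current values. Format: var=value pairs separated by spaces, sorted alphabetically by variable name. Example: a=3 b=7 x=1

Answer: b=47 d=47 e=47

Derivation:
Step 1: enter scope (depth=1)
Step 2: enter scope (depth=2)
Step 3: enter scope (depth=3)
Step 4: declare d=47 at depth 3
Step 5: declare e=(read d)=47 at depth 3
Step 6: declare b=(read d)=47 at depth 3
Visible at query point: b=47 d=47 e=47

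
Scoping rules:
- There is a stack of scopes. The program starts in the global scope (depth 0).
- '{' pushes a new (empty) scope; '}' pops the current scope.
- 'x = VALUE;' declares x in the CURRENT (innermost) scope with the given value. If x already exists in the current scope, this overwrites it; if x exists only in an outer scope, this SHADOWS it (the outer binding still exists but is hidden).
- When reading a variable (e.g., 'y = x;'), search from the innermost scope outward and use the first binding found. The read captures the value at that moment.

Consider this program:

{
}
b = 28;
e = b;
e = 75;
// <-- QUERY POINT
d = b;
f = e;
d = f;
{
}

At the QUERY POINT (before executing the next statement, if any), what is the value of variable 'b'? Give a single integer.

Step 1: enter scope (depth=1)
Step 2: exit scope (depth=0)
Step 3: declare b=28 at depth 0
Step 4: declare e=(read b)=28 at depth 0
Step 5: declare e=75 at depth 0
Visible at query point: b=28 e=75

Answer: 28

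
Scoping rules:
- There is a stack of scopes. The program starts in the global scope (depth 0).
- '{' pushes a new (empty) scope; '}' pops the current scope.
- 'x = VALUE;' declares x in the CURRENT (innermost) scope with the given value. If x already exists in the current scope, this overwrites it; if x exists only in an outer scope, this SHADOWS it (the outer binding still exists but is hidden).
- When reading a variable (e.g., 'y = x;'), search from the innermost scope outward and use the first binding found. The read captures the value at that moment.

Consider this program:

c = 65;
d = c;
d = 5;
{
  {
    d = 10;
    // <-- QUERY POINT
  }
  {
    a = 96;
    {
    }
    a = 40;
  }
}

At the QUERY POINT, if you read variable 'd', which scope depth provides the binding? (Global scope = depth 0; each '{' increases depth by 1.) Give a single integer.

Answer: 2

Derivation:
Step 1: declare c=65 at depth 0
Step 2: declare d=(read c)=65 at depth 0
Step 3: declare d=5 at depth 0
Step 4: enter scope (depth=1)
Step 5: enter scope (depth=2)
Step 6: declare d=10 at depth 2
Visible at query point: c=65 d=10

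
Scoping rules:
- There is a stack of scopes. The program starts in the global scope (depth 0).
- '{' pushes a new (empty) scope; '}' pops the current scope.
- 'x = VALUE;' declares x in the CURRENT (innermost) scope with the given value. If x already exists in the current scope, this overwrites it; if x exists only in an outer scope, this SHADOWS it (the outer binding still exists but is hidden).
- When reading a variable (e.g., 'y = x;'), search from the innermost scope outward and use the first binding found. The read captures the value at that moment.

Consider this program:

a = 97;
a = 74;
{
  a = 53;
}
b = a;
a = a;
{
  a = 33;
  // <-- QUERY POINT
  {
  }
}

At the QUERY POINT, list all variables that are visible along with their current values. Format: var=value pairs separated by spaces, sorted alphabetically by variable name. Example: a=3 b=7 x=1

Step 1: declare a=97 at depth 0
Step 2: declare a=74 at depth 0
Step 3: enter scope (depth=1)
Step 4: declare a=53 at depth 1
Step 5: exit scope (depth=0)
Step 6: declare b=(read a)=74 at depth 0
Step 7: declare a=(read a)=74 at depth 0
Step 8: enter scope (depth=1)
Step 9: declare a=33 at depth 1
Visible at query point: a=33 b=74

Answer: a=33 b=74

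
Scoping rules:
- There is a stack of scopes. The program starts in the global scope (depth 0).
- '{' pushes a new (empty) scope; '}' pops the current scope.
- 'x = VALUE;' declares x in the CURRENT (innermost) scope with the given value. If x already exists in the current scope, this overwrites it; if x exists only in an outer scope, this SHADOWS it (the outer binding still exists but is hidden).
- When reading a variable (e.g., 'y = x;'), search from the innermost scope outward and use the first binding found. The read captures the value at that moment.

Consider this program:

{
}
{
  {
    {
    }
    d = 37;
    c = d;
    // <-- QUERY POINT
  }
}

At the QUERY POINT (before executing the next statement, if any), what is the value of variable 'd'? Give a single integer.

Step 1: enter scope (depth=1)
Step 2: exit scope (depth=0)
Step 3: enter scope (depth=1)
Step 4: enter scope (depth=2)
Step 5: enter scope (depth=3)
Step 6: exit scope (depth=2)
Step 7: declare d=37 at depth 2
Step 8: declare c=(read d)=37 at depth 2
Visible at query point: c=37 d=37

Answer: 37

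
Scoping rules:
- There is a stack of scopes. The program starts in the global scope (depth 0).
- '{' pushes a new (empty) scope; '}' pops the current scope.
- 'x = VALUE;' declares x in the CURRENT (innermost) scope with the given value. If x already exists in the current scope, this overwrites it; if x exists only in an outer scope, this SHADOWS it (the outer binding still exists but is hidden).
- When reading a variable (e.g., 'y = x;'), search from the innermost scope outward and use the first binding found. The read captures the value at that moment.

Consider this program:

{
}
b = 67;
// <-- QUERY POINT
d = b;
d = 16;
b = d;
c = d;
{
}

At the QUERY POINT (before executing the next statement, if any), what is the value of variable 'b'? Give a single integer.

Answer: 67

Derivation:
Step 1: enter scope (depth=1)
Step 2: exit scope (depth=0)
Step 3: declare b=67 at depth 0
Visible at query point: b=67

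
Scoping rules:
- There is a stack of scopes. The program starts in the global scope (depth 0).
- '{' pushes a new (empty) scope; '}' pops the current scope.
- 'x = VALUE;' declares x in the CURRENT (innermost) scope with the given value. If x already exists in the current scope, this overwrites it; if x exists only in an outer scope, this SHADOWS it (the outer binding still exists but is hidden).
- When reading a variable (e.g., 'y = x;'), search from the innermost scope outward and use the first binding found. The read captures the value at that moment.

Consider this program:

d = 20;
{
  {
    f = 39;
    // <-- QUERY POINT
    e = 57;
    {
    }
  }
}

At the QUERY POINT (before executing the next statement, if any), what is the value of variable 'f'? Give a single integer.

Step 1: declare d=20 at depth 0
Step 2: enter scope (depth=1)
Step 3: enter scope (depth=2)
Step 4: declare f=39 at depth 2
Visible at query point: d=20 f=39

Answer: 39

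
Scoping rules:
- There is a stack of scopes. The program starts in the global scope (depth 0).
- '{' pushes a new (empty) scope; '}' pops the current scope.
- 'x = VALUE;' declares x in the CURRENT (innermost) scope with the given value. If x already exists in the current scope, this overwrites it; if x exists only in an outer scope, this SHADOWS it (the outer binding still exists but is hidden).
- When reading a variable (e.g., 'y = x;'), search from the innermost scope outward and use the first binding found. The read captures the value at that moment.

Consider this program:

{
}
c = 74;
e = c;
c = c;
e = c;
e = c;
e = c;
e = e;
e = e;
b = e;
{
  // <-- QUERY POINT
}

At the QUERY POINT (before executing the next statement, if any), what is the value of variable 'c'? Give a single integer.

Step 1: enter scope (depth=1)
Step 2: exit scope (depth=0)
Step 3: declare c=74 at depth 0
Step 4: declare e=(read c)=74 at depth 0
Step 5: declare c=(read c)=74 at depth 0
Step 6: declare e=(read c)=74 at depth 0
Step 7: declare e=(read c)=74 at depth 0
Step 8: declare e=(read c)=74 at depth 0
Step 9: declare e=(read e)=74 at depth 0
Step 10: declare e=(read e)=74 at depth 0
Step 11: declare b=(read e)=74 at depth 0
Step 12: enter scope (depth=1)
Visible at query point: b=74 c=74 e=74

Answer: 74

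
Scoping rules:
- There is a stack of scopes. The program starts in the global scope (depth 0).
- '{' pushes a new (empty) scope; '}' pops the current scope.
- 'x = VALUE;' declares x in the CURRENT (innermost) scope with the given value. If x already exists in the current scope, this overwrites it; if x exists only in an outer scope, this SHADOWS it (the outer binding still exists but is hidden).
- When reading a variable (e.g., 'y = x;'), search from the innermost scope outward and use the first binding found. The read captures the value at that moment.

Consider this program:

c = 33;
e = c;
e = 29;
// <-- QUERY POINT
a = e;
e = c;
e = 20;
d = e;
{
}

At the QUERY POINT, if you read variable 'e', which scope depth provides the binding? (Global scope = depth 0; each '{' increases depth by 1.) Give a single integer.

Answer: 0

Derivation:
Step 1: declare c=33 at depth 0
Step 2: declare e=(read c)=33 at depth 0
Step 3: declare e=29 at depth 0
Visible at query point: c=33 e=29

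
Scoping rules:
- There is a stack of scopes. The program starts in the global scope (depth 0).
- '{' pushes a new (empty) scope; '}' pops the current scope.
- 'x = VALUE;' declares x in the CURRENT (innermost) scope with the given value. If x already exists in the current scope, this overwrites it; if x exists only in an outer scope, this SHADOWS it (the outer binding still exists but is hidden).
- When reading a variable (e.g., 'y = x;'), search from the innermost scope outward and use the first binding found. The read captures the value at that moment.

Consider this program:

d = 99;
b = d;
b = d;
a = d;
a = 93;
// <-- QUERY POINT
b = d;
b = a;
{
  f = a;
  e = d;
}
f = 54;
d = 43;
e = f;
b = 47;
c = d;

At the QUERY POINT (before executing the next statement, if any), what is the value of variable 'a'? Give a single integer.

Answer: 93

Derivation:
Step 1: declare d=99 at depth 0
Step 2: declare b=(read d)=99 at depth 0
Step 3: declare b=(read d)=99 at depth 0
Step 4: declare a=(read d)=99 at depth 0
Step 5: declare a=93 at depth 0
Visible at query point: a=93 b=99 d=99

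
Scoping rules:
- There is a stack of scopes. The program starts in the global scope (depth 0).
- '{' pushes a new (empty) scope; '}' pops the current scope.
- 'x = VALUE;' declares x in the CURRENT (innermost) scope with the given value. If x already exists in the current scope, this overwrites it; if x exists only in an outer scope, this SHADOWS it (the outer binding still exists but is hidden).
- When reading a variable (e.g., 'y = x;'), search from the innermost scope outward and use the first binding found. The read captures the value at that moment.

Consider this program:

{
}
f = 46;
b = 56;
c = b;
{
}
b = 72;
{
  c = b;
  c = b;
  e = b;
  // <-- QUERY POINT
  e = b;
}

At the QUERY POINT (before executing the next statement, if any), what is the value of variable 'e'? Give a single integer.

Step 1: enter scope (depth=1)
Step 2: exit scope (depth=0)
Step 3: declare f=46 at depth 0
Step 4: declare b=56 at depth 0
Step 5: declare c=(read b)=56 at depth 0
Step 6: enter scope (depth=1)
Step 7: exit scope (depth=0)
Step 8: declare b=72 at depth 0
Step 9: enter scope (depth=1)
Step 10: declare c=(read b)=72 at depth 1
Step 11: declare c=(read b)=72 at depth 1
Step 12: declare e=(read b)=72 at depth 1
Visible at query point: b=72 c=72 e=72 f=46

Answer: 72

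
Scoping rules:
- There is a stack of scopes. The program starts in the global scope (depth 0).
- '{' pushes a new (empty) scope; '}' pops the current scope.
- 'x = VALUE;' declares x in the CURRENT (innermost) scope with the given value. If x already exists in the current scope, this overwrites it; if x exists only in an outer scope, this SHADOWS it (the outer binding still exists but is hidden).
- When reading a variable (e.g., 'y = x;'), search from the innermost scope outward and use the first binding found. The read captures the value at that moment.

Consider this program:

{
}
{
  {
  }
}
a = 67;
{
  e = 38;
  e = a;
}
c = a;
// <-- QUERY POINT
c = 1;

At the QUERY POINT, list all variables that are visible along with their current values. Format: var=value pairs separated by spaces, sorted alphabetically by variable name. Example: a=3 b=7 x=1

Step 1: enter scope (depth=1)
Step 2: exit scope (depth=0)
Step 3: enter scope (depth=1)
Step 4: enter scope (depth=2)
Step 5: exit scope (depth=1)
Step 6: exit scope (depth=0)
Step 7: declare a=67 at depth 0
Step 8: enter scope (depth=1)
Step 9: declare e=38 at depth 1
Step 10: declare e=(read a)=67 at depth 1
Step 11: exit scope (depth=0)
Step 12: declare c=(read a)=67 at depth 0
Visible at query point: a=67 c=67

Answer: a=67 c=67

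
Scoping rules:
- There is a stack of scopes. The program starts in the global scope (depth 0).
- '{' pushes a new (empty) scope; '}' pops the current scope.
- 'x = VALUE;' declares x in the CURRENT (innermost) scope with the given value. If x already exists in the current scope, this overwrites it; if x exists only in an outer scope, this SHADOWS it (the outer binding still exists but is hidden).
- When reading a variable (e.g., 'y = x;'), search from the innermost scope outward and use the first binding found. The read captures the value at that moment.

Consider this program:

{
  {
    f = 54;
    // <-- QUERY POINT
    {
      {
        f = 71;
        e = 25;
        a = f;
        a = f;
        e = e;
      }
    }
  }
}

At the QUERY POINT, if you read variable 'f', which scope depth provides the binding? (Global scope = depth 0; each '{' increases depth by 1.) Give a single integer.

Step 1: enter scope (depth=1)
Step 2: enter scope (depth=2)
Step 3: declare f=54 at depth 2
Visible at query point: f=54

Answer: 2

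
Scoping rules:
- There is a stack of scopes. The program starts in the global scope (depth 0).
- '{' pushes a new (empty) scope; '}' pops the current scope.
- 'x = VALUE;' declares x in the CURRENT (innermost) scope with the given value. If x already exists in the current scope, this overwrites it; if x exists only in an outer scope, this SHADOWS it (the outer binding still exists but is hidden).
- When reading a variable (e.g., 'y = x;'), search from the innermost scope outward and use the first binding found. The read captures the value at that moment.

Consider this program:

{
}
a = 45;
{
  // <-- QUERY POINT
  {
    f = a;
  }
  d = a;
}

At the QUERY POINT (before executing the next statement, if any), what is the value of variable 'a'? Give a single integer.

Step 1: enter scope (depth=1)
Step 2: exit scope (depth=0)
Step 3: declare a=45 at depth 0
Step 4: enter scope (depth=1)
Visible at query point: a=45

Answer: 45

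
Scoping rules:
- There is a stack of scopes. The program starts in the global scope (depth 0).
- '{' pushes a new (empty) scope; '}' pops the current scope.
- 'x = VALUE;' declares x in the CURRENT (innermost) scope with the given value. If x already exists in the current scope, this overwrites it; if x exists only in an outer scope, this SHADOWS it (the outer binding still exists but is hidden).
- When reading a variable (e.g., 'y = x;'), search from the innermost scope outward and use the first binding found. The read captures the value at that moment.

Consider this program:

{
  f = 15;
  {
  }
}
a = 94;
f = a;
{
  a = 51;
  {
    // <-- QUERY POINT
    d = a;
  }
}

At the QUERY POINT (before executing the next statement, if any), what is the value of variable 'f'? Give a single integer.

Step 1: enter scope (depth=1)
Step 2: declare f=15 at depth 1
Step 3: enter scope (depth=2)
Step 4: exit scope (depth=1)
Step 5: exit scope (depth=0)
Step 6: declare a=94 at depth 0
Step 7: declare f=(read a)=94 at depth 0
Step 8: enter scope (depth=1)
Step 9: declare a=51 at depth 1
Step 10: enter scope (depth=2)
Visible at query point: a=51 f=94

Answer: 94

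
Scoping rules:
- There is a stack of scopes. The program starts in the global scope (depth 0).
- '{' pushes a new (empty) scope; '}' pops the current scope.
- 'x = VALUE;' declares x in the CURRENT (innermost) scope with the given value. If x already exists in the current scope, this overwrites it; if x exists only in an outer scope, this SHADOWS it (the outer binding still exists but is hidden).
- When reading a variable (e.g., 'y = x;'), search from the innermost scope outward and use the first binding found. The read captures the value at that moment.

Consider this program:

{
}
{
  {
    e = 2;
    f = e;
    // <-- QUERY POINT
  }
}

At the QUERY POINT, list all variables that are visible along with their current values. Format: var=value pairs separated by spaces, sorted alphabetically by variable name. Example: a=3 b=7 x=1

Answer: e=2 f=2

Derivation:
Step 1: enter scope (depth=1)
Step 2: exit scope (depth=0)
Step 3: enter scope (depth=1)
Step 4: enter scope (depth=2)
Step 5: declare e=2 at depth 2
Step 6: declare f=(read e)=2 at depth 2
Visible at query point: e=2 f=2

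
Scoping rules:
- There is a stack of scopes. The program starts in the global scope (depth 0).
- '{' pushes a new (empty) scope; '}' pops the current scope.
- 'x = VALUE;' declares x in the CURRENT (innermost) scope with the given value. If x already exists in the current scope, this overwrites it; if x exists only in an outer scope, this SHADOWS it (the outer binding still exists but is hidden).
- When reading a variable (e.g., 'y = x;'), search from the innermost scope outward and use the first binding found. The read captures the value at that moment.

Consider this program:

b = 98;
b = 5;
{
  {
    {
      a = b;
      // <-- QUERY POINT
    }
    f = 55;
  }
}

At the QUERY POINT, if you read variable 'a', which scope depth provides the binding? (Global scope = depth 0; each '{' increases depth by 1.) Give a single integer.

Step 1: declare b=98 at depth 0
Step 2: declare b=5 at depth 0
Step 3: enter scope (depth=1)
Step 4: enter scope (depth=2)
Step 5: enter scope (depth=3)
Step 6: declare a=(read b)=5 at depth 3
Visible at query point: a=5 b=5

Answer: 3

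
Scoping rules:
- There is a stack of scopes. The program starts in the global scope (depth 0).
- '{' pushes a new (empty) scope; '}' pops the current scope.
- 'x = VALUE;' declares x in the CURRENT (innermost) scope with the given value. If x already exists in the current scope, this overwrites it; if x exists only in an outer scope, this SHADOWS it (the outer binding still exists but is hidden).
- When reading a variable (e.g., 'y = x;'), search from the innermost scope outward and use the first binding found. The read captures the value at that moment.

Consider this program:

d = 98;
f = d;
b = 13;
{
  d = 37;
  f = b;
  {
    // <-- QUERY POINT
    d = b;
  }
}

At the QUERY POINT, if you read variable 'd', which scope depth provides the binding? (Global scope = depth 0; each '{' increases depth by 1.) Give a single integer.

Answer: 1

Derivation:
Step 1: declare d=98 at depth 0
Step 2: declare f=(read d)=98 at depth 0
Step 3: declare b=13 at depth 0
Step 4: enter scope (depth=1)
Step 5: declare d=37 at depth 1
Step 6: declare f=(read b)=13 at depth 1
Step 7: enter scope (depth=2)
Visible at query point: b=13 d=37 f=13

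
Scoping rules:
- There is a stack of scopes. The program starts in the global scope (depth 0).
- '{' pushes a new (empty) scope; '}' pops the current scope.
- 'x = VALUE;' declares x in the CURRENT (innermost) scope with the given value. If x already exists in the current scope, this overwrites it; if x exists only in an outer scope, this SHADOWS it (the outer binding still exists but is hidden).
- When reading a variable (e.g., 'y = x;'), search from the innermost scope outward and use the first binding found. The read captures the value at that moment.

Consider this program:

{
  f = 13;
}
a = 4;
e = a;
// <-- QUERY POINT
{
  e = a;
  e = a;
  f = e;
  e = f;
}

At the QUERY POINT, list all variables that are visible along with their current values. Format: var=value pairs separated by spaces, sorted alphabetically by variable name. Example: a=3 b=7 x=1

Step 1: enter scope (depth=1)
Step 2: declare f=13 at depth 1
Step 3: exit scope (depth=0)
Step 4: declare a=4 at depth 0
Step 5: declare e=(read a)=4 at depth 0
Visible at query point: a=4 e=4

Answer: a=4 e=4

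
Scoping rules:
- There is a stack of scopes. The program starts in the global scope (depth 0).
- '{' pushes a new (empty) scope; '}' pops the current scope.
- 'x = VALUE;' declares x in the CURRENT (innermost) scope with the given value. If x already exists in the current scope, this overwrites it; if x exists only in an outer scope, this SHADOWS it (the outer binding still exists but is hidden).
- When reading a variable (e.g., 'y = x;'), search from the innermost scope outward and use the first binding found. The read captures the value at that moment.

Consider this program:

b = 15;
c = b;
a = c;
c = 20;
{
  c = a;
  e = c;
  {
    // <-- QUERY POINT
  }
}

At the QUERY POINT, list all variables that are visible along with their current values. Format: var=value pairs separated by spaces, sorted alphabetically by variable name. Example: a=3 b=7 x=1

Answer: a=15 b=15 c=15 e=15

Derivation:
Step 1: declare b=15 at depth 0
Step 2: declare c=(read b)=15 at depth 0
Step 3: declare a=(read c)=15 at depth 0
Step 4: declare c=20 at depth 0
Step 5: enter scope (depth=1)
Step 6: declare c=(read a)=15 at depth 1
Step 7: declare e=(read c)=15 at depth 1
Step 8: enter scope (depth=2)
Visible at query point: a=15 b=15 c=15 e=15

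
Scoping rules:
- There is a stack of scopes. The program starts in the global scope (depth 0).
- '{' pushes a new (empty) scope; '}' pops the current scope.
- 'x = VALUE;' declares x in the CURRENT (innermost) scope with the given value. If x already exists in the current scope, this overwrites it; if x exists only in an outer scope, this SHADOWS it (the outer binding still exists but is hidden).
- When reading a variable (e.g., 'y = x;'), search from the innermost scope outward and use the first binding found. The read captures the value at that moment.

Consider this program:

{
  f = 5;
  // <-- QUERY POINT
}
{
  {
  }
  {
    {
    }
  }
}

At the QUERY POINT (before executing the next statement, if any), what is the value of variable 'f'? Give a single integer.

Step 1: enter scope (depth=1)
Step 2: declare f=5 at depth 1
Visible at query point: f=5

Answer: 5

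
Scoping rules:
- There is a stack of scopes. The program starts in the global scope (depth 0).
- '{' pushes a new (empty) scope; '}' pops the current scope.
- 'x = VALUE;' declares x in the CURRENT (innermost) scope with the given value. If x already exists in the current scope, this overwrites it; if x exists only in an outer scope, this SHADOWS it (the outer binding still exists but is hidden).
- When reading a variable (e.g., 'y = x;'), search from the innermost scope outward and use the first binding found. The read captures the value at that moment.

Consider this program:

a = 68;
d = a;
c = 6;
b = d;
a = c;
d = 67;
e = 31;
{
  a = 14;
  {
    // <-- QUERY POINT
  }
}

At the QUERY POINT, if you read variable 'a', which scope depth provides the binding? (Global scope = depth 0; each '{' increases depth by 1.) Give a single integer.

Step 1: declare a=68 at depth 0
Step 2: declare d=(read a)=68 at depth 0
Step 3: declare c=6 at depth 0
Step 4: declare b=(read d)=68 at depth 0
Step 5: declare a=(read c)=6 at depth 0
Step 6: declare d=67 at depth 0
Step 7: declare e=31 at depth 0
Step 8: enter scope (depth=1)
Step 9: declare a=14 at depth 1
Step 10: enter scope (depth=2)
Visible at query point: a=14 b=68 c=6 d=67 e=31

Answer: 1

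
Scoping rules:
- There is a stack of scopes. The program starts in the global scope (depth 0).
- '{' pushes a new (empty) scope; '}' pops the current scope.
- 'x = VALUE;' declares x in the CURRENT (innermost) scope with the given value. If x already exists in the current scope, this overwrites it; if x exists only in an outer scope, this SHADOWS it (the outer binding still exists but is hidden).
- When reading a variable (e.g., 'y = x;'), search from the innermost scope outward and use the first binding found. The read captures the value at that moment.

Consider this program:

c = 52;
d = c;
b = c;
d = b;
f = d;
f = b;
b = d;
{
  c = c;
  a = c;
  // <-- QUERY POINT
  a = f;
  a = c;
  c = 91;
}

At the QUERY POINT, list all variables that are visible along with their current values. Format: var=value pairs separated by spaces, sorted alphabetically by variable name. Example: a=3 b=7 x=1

Answer: a=52 b=52 c=52 d=52 f=52

Derivation:
Step 1: declare c=52 at depth 0
Step 2: declare d=(read c)=52 at depth 0
Step 3: declare b=(read c)=52 at depth 0
Step 4: declare d=(read b)=52 at depth 0
Step 5: declare f=(read d)=52 at depth 0
Step 6: declare f=(read b)=52 at depth 0
Step 7: declare b=(read d)=52 at depth 0
Step 8: enter scope (depth=1)
Step 9: declare c=(read c)=52 at depth 1
Step 10: declare a=(read c)=52 at depth 1
Visible at query point: a=52 b=52 c=52 d=52 f=52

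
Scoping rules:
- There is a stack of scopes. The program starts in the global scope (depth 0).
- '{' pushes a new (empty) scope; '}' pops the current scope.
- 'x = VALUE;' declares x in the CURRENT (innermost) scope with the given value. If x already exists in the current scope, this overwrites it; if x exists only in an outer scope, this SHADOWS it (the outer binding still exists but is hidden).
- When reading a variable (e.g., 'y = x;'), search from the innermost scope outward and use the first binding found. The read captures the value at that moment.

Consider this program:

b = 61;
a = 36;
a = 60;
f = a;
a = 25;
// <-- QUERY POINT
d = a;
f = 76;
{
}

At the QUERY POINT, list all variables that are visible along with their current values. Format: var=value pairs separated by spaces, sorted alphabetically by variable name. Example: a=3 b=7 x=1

Answer: a=25 b=61 f=60

Derivation:
Step 1: declare b=61 at depth 0
Step 2: declare a=36 at depth 0
Step 3: declare a=60 at depth 0
Step 4: declare f=(read a)=60 at depth 0
Step 5: declare a=25 at depth 0
Visible at query point: a=25 b=61 f=60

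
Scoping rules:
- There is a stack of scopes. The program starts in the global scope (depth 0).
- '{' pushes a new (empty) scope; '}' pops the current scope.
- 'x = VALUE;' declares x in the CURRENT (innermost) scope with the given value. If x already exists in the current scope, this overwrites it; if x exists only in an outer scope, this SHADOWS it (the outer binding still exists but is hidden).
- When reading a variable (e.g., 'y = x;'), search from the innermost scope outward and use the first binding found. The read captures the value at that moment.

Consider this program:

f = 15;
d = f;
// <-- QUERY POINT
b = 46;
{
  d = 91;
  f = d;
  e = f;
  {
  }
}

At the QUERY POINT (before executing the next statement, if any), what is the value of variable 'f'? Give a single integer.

Answer: 15

Derivation:
Step 1: declare f=15 at depth 0
Step 2: declare d=(read f)=15 at depth 0
Visible at query point: d=15 f=15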